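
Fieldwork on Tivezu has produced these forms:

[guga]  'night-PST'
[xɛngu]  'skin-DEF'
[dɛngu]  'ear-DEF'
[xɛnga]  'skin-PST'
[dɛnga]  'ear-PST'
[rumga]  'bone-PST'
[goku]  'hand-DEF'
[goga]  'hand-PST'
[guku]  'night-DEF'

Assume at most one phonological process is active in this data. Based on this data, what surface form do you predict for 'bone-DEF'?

The DEF suffix surfaces as [-gu] and [-ku], depending on the final segment of the stem.
By contrast the PST suffix keeps its initial [g] throughout — that segment must be underlying.
The DEF suffix is therefore /-ku/ underlyingly, with post-nasal voicing: voiceless stops become voiced after a nasal.
After 'bone', which ends in a nasal, the suffix surfaces as [-gu], giving [rumgu].

[rumgu]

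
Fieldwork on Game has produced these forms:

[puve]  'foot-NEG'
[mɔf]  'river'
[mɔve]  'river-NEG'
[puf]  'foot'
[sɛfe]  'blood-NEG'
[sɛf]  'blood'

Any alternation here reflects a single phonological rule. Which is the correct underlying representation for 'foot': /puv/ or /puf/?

In [puve] and [puf] the final segment of 'foot' alternates: [v] ~ [f].
The stem 'blood' ([sɛfe], [sɛf]) shows [f] unchanged in both environments, so [f] cannot be basic with [v] derived before the NEG suffix.
The underlying segment must be /v/; voiced obstruents become voiceless word-finally, yielding [f] there.

/puv/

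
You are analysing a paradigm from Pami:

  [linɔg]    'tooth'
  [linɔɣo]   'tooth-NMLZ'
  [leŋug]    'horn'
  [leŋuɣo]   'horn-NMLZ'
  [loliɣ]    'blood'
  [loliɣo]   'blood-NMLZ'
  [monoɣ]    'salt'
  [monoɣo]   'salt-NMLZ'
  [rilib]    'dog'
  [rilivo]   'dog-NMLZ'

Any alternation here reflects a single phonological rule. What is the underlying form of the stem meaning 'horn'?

/leŋug/

The stem for 'horn' ends in [g] in [leŋug] but [ɣ] in [leŋuɣo].
But 'salt' keeps [ɣ] in both environments ([monoɣ], [monoɣo]), so there is no rule changing /ɣ/ to [g] in isolation.
So /g/ is underlying, and a rule of intervocalic spirantization — voiced stops become fricatives between vowels — gives [ɣ].
The underlying form of 'horn' is therefore /leŋug/.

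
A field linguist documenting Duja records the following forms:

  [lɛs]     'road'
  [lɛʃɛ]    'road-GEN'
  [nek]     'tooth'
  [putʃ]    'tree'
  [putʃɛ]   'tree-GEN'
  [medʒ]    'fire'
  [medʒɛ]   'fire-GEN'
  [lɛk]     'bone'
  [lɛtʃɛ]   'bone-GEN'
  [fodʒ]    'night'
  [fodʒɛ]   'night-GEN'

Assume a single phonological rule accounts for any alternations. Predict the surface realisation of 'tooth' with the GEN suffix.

'bone' shows [k] ~ [tʃ] at the end of the stem ([lɛk] vs [lɛtʃɛ]).
Compare 'tree', with invariant [tʃ] in [putʃ] and [putʃɛ]: an analysis with underlying /tʃ/ and a rule producing [k] in isolation would wrongly predict alternation here too.
The alternation reflects palatalization before a front vowel: /k/ and /s/ become palato-alveolar [tʃ] and [ʃ] before a front vowel. /k/ is underlying.
From [nek] the stem 'tooth' is /nek/; before a front vowel this yields [netʃɛ].

[netʃɛ]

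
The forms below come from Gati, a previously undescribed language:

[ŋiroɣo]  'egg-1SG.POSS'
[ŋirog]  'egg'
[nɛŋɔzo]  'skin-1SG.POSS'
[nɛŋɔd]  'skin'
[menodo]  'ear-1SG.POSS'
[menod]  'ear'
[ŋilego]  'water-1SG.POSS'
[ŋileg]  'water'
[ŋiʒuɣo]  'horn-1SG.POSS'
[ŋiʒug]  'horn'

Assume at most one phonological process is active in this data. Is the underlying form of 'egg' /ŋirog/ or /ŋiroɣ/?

The stem for 'egg' ends in [ɣ] in [ŋiroɣo] but [g] in [ŋirog].
Compare 'water', with invariant [g] in [ŋilego] and [ŋileg]: an analysis with underlying /g/ and a rule producing [ɣ] before the 1SG.POSS suffix would wrongly predict alternation here too.
The underlying segment must be /ɣ/; voiced fricatives become stops word-finally, yielding [g] there.

/ŋiroɣ/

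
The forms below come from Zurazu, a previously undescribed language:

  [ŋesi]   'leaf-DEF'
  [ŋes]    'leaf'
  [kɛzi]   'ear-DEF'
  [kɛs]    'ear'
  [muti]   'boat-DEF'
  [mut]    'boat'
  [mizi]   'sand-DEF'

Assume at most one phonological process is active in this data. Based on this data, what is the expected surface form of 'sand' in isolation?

The root 'ear' surfaces as [kɛzi] and [kɛs], with a stem-final [z] ~ [s] alternation.
But 'leaf' keeps [s] in both environments ([ŋesi], [ŋes]), so there is no rule changing /s/ to [z] before the DEF suffix.
The underlying segment must be /z/; voiced obstruents become voiceless word-finally, yielding [s] there.
The one attested form of 'sand', [mizi], shows underlying /miz/. Applying the same rule word-finally gives [mis].

[mis]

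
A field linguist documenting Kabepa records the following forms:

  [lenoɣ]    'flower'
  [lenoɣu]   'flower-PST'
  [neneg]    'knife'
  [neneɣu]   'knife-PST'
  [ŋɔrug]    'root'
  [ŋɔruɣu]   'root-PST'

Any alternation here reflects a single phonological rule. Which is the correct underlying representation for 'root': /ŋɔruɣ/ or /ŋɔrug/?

The root 'root' surfaces as [ŋɔrug] and [ŋɔruɣu], with a stem-final [g] ~ [ɣ] alternation.
If /ɣ/ were underlying and a rule turned it into [g] in isolation, 'flower' would also alternate; but it has [ɣ] in both [lenoɣ] and [lenoɣu].
So /g/ is underlying, and a rule of intervocalic spirantization — voiced stops become fricatives between vowels — gives [ɣ].

/ŋɔrug/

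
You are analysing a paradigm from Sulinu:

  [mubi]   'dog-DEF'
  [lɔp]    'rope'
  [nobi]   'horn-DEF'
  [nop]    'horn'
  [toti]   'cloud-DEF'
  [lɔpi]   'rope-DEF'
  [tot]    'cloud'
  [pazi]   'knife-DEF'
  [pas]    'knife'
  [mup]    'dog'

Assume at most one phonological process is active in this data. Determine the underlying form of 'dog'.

In [mup] and [mubi] the final segment of 'dog' alternates: [p] ~ [b].
The stem 'rope' ([lɔp], [lɔpi]) shows [p] unchanged in both environments, so [p] cannot be basic with [b] derived before the DEF suffix.
The alternation reflects word-final obstruent devoicing: voiced obstruents become voiceless word-finally. /b/ is underlying.

/mub/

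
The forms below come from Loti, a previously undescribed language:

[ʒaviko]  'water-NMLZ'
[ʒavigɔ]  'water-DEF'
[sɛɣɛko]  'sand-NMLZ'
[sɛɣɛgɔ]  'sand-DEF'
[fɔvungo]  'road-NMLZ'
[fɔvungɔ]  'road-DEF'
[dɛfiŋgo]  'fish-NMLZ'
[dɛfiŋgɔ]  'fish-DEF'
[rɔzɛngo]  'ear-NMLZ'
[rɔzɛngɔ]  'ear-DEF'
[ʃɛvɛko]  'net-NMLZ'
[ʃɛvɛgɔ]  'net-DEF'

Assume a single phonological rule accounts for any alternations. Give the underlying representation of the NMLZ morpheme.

The NMLZ morpheme has two allomorphs, [-go] and [-ko].
The DEF suffix, which begins with [g], is invariant after every stem; so [g] is not altered by any rule here.
So the underlying form is /-ko/, and voiceless stops become voiced after a nasal.

/-ko/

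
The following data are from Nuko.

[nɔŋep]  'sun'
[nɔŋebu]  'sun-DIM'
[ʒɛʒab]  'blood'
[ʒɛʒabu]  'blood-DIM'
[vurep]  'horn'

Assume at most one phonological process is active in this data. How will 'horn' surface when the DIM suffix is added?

[vurebu]

In [nɔŋep] and [nɔŋebu] the final segment of 'sun' alternates: [p] ~ [b].
If /b/ were underlying and a rule turned it into [p] in isolation, 'blood' would also alternate; but it has [b] in both [ʒɛʒab] and [ʒɛʒabu].
The alternation reflects intervocalic voicing: voiceless stops become voiced between vowels. /p/ is underlying.
From [vurep] the stem 'horn' is /vurep/; between vowels this yields [vurebu].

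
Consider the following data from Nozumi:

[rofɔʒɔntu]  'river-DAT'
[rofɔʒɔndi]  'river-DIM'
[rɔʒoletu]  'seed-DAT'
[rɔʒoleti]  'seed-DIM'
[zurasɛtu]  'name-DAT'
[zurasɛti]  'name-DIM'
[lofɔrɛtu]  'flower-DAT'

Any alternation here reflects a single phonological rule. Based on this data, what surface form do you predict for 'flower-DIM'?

[lofɔrɛti]

The DIM suffix surfaces as [-di] and [-ti], depending on the final segment of the stem.
The DAT suffix, which begins with [t], is invariant after every stem; so [t] is not altered by any rule here.
So the underlying form is /-di/, and voiced stops become voiceless after a vowel.
After 'flower', which ends in a vowel, the suffix surfaces as [-ti], giving [lofɔrɛti].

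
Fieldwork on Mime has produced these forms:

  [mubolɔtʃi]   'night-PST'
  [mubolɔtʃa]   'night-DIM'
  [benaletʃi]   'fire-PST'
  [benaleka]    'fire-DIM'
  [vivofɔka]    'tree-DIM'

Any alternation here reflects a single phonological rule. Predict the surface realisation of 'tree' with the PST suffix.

[vivofɔtʃi]

In [benaletʃi] and [benaleka] the final segment of 'fire' alternates: [tʃ] ~ [k].
If /tʃ/ were underlying and a rule turned it into [k] before the DIM suffix, 'night' would also alternate; but it has [tʃ] in both [mubolɔtʃi] and [mubolɔtʃa].
The alternation reflects palatalization before a front vowel: /k/ becomes palato-alveolar [tʃ] before a front vowel. /k/ is underlying.
From [vivofɔka] the stem 'tree' is /vivofɔk/; before a front vowel this yields [vivofɔtʃi].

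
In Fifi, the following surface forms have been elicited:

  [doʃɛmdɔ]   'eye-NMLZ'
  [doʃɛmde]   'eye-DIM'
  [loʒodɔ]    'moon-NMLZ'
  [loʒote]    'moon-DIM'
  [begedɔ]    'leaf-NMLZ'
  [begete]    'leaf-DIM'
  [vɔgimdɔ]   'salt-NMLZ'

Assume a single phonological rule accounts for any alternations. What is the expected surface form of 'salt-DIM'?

[vɔgimde]

The DIM morpheme has two allomorphs, [-de] and [-te].
By contrast the NMLZ suffix keeps its initial [d] throughout — that segment must be underlying.
So the underlying form is /-te/, and voiceless stops become voiced after a nasal.
After 'salt', which ends in a nasal, the suffix surfaces as [-de], giving [vɔgimde].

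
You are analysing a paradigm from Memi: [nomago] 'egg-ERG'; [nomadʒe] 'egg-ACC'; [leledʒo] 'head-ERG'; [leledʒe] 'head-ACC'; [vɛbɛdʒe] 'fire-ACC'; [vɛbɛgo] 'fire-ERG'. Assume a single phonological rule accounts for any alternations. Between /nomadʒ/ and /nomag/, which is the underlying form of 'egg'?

The root 'egg' surfaces as [nomadʒe] and [nomago], with a stem-final [dʒ] ~ [g] alternation.
Compare 'head', with invariant [dʒ] in [leledʒe] and [leledʒo]: an analysis with underlying /dʒ/ and a rule producing [g] before the ERG suffix would wrongly predict alternation here too.
The alternation reflects palatalization before a front vowel: /g/ becomes palato-alveolar [dʒ] before a front vowel. /g/ is underlying.

/nomag/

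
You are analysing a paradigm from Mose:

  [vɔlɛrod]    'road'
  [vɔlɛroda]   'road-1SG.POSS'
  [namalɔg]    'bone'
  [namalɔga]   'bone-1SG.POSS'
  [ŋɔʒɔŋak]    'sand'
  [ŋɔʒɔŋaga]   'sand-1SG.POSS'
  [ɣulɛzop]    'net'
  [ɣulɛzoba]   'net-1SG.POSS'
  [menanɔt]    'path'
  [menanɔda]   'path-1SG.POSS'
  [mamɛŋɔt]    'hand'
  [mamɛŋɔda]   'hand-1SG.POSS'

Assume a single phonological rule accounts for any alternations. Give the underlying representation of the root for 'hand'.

/mamɛŋɔt/

The root 'hand' surfaces as [mamɛŋɔt] and [mamɛŋɔda], with a stem-final [t] ~ [d] alternation.
If /d/ were underlying and a rule turned it into [t] in isolation, 'road' would also alternate; but it has [d] in both [vɔlɛrod] and [vɔlɛroda].
The alternation reflects intervocalic voicing: voiceless stops become voiced between vowels. /t/ is underlying.
So 'hand' = /mamɛŋɔt/.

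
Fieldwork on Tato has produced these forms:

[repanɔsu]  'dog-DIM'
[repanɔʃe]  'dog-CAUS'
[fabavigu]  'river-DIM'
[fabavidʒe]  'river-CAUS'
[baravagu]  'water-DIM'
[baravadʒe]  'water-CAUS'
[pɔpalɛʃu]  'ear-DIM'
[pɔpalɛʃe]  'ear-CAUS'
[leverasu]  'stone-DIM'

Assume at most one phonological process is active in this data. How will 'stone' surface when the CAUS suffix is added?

[leveraʃe]

'dog' shows [s] ~ [ʃ] at the end of the stem ([repanɔsu] vs [repanɔʃe]).
But 'ear' keeps [ʃ] in both environments ([pɔpalɛʃu], [pɔpalɛʃe]), so there is no rule changing /ʃ/ to [s] before the DIM suffix.
So /s/ is underlying, and a rule of palatalization before a front vowel — /g/ and /s/ become palato-alveolar [dʒ] and [ʃ] before a front vowel — gives [ʃ].
From [leverasu] the stem 'stone' is /leveras/; before a front vowel this yields [leveraʃe].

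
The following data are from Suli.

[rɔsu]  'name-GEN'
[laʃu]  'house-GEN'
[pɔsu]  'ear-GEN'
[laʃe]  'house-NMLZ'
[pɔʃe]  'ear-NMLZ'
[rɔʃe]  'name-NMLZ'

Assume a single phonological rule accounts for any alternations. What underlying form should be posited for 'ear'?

The stem for 'ear' ends in [s] in [pɔsu] but [ʃ] in [pɔʃe].
But 'house' keeps [ʃ] in both environments ([laʃu], [laʃe]), so there is no rule changing /ʃ/ to [s] before the GEN suffix.
The underlying segment must be /s/; /s/ becomes palato-alveolar [ʃ] before a front vowel, yielding [ʃ] there.
Hence 'ear' is /pɔs/ underlyingly.

/pɔs/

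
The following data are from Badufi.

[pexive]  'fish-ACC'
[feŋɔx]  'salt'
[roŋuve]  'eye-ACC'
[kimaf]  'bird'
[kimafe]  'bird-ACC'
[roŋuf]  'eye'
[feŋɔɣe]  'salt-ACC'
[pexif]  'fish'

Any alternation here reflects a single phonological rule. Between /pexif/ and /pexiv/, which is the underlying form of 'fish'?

/pexiv/

The stem for 'fish' ends in [f] in [pexif] but [v] in [pexive].
But 'bird' keeps [f] in both environments ([kimaf], [kimafe]), so there is no rule changing /f/ to [v] before the ACC suffix.
The underlying segment must be /v/; voiced obstruents become voiceless word-finally, yielding [f] there.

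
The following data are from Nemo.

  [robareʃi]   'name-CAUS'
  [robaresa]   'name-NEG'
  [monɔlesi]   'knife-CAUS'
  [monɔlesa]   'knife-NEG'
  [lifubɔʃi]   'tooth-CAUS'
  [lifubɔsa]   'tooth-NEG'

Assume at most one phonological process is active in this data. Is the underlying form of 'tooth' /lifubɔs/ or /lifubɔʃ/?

/lifubɔʃ/

'tooth' shows [ʃ] ~ [s] at the end of the stem ([lifubɔʃi] vs [lifubɔsa]).
If /s/ were underlying and a rule turned it into [ʃ] before the CAUS suffix, 'knife' would also alternate; but it has [s] in both [monɔlesi] and [monɔlesa].
The underlying segment must be /ʃ/; palato-alveolar /ʃ/ becomes [s] when no front vowel follows, yielding [s] there.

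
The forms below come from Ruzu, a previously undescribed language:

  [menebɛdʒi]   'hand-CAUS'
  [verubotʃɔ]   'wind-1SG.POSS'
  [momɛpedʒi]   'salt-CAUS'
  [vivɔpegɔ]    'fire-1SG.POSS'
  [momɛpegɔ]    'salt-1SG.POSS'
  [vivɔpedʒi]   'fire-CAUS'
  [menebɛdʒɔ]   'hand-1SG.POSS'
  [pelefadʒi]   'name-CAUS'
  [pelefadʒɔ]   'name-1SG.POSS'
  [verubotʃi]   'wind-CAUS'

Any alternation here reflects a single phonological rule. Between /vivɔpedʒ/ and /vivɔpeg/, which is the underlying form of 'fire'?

The stem for 'fire' ends in [g] in [vivɔpegɔ] but [dʒ] in [vivɔpedʒi].
If /dʒ/ were underlying and a rule turned it into [g] before the 1SG.POSS suffix, 'name' would also alternate; but it has [dʒ] in both [pelefadʒɔ] and [pelefadʒi].
The alternation reflects palatalization before a front vowel: /g/ becomes palato-alveolar [dʒ] before a front vowel. /g/ is underlying.

/vivɔpeg/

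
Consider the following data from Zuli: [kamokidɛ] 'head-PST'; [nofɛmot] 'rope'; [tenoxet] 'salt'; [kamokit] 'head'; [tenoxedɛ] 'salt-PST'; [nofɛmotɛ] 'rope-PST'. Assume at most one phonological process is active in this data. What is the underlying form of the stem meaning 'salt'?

/tenoxed/

In [tenoxedɛ] and [tenoxet] the final segment of 'salt' alternates: [d] ~ [t].
But 'rope' keeps [t] in both environments ([nofɛmotɛ], [nofɛmot]), so there is no rule changing /t/ to [d] before the PST suffix.
Therefore /d/ is basic and [t] is derived by word-final obstruent devoicing (voiced obstruents become voiceless word-finally).
The underlying form of 'salt' is therefore /tenoxed/.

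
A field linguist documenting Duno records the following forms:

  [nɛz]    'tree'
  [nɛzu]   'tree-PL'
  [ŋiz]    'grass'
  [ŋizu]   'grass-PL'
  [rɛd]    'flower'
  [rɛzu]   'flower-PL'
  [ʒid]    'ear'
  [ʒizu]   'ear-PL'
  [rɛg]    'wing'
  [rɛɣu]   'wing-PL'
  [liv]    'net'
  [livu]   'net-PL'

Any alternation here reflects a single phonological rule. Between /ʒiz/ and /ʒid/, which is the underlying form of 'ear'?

/ʒid/

The root 'ear' surfaces as [ʒid] and [ʒizu], with a stem-final [d] ~ [z] alternation.
The stem 'grass' ([ŋiz], [ŋizu]) shows [z] unchanged in both environments, so [z] cannot be basic with [d] derived in isolation.
Therefore /d/ is basic and [z] is derived by intervocalic spirantization (voiced stops become fricatives between vowels).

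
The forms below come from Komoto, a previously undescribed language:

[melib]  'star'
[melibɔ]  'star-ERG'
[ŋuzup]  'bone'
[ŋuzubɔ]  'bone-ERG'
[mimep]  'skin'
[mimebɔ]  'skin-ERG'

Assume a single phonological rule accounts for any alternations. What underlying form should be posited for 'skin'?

The root 'skin' surfaces as [mimep] and [mimebɔ], with a stem-final [p] ~ [b] alternation.
But 'star' keeps [b] in both environments ([melib], [melibɔ]), so there is no rule changing /b/ to [p] in isolation.
So /p/ is underlying, and a rule of intervocalic voicing — voiceless stops become voiced between vowels — gives [b].
So 'skin' = /mimep/.

/mimep/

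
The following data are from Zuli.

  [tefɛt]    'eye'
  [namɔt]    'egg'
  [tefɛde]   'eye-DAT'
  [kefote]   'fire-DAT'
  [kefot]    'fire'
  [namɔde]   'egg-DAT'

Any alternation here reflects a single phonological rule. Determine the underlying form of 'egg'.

The stem for 'egg' ends in [d] in [namɔde] but [t] in [namɔt].
Compare 'fire', with invariant [t] in [kefote] and [kefot]: an analysis with underlying /t/ and a rule producing [d] before the DAT suffix would wrongly predict alternation here too.
So /d/ is underlying, and a rule of word-final obstruent devoicing — voiced obstruents become voiceless word-finally — gives [t].
Hence 'egg' is /namɔd/ underlyingly.

/namɔd/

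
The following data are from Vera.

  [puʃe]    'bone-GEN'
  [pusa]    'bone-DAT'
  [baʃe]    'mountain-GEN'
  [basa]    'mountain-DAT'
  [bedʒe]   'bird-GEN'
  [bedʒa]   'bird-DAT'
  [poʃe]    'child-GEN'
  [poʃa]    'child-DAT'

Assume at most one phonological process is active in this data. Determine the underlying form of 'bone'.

/pus/

The root 'bone' surfaces as [puʃe] and [pusa], with a stem-final [ʃ] ~ [s] alternation.
The stem 'child' ([poʃe], [poʃa]) shows [ʃ] unchanged in both environments, so [ʃ] cannot be basic with [s] derived before the DAT suffix.
The underlying segment must be /s/; /s/ becomes palato-alveolar [ʃ] before a front vowel, yielding [ʃ] there.
Hence 'bone' is /pus/ underlyingly.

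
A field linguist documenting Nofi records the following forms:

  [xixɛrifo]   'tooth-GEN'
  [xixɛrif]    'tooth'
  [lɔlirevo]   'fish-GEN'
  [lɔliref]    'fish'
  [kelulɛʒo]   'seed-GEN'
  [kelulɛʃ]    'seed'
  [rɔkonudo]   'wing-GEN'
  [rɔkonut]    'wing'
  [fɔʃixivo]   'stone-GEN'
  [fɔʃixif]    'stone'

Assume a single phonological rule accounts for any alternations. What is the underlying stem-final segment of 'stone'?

In [fɔʃixivo] and [fɔʃixif] the final segment of 'stone' alternates: [v] ~ [f].
Compare 'tooth', with invariant [f] in [xixɛrifo] and [xixɛrif]: an analysis with underlying /f/ and a rule producing [v] before the GEN suffix would wrongly predict alternation here too.
Therefore /v/ is basic and [f] is derived by word-final obstruent devoicing (voiced obstruents become voiceless word-finally).

/v/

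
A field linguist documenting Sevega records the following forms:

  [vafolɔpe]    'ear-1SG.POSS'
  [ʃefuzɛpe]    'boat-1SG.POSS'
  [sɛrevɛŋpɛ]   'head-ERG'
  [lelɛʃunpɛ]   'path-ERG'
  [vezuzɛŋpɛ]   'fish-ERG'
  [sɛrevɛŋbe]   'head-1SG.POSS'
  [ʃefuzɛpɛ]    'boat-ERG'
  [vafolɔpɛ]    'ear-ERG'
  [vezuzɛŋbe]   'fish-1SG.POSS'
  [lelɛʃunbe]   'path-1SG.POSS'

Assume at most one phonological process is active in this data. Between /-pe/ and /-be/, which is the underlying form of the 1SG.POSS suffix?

The 1SG.POSS suffix surfaces as [-be] and [-pe], depending on the final segment of the stem.
By contrast the ERG suffix keeps its initial [p] throughout — that segment must be underlying.
So the underlying form is /-be/, and voiced stops become voiceless after a vowel.

/-be/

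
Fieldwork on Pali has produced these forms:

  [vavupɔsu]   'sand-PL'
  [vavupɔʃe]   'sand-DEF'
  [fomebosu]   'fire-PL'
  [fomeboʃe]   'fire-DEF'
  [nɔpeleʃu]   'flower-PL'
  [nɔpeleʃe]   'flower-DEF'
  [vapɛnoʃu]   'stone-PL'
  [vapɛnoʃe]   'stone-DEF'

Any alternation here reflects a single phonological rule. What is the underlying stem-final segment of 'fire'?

/s/

In [fomebosu] and [fomeboʃe] the final segment of 'fire' alternates: [s] ~ [ʃ].
The stem 'flower' ([nɔpeleʃu], [nɔpeleʃe]) shows [ʃ] unchanged in both environments, so [ʃ] cannot be basic with [s] derived before the PL suffix.
Therefore /s/ is basic and [ʃ] is derived by palatalization before a front vowel (/s/ becomes palato-alveolar [ʃ] before a front vowel).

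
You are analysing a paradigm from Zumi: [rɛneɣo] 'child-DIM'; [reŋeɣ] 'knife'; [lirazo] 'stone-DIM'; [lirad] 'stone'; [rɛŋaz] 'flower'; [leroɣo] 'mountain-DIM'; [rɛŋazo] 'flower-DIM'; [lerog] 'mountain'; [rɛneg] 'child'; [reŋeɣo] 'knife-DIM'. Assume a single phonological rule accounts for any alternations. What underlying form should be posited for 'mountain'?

In [lerog] and [leroɣo] the final segment of 'mountain' alternates: [g] ~ [ɣ].
The stem 'knife' ([reŋeɣ], [reŋeɣo]) shows [ɣ] unchanged in both environments, so [ɣ] cannot be basic with [g] derived in isolation.
So /g/ is underlying, and a rule of intervocalic spirantization — voiced stops become fricatives between vowels — gives [ɣ].
The underlying form of 'mountain' is therefore /lerog/.

/lerog/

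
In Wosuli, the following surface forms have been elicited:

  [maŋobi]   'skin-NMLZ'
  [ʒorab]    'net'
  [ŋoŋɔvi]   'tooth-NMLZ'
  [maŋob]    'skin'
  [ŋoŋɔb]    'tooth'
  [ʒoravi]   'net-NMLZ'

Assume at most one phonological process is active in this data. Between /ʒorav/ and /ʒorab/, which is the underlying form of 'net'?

/ʒorav/

In [ʒorab] and [ʒoravi] the final segment of 'net' alternates: [b] ~ [v].
Compare 'skin', with invariant [b] in [maŋob] and [maŋobi]: an analysis with underlying /b/ and a rule producing [v] before the NMLZ suffix would wrongly predict alternation here too.
The alternation reflects word-final hardening: voiced fricatives become stops word-finally. /v/ is underlying.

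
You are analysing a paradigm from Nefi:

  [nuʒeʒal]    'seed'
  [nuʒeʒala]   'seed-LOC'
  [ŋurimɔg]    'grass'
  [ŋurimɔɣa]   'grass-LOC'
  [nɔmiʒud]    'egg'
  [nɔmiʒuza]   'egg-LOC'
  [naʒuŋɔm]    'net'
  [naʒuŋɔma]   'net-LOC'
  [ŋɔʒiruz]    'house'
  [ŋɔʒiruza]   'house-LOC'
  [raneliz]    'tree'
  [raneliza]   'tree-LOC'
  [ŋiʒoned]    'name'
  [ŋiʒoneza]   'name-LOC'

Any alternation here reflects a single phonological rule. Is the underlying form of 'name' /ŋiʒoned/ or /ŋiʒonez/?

'name' shows [d] ~ [z] at the end of the stem ([ŋiʒoned] vs [ŋiʒoneza]).
The stem 'house' ([ŋɔʒiruz], [ŋɔʒiruza]) shows [z] unchanged in both environments, so [z] cannot be basic with [d] derived in isolation.
The underlying segment must be /d/; voiced stops become fricatives between vowels, yielding [z] there.

/ŋiʒoned/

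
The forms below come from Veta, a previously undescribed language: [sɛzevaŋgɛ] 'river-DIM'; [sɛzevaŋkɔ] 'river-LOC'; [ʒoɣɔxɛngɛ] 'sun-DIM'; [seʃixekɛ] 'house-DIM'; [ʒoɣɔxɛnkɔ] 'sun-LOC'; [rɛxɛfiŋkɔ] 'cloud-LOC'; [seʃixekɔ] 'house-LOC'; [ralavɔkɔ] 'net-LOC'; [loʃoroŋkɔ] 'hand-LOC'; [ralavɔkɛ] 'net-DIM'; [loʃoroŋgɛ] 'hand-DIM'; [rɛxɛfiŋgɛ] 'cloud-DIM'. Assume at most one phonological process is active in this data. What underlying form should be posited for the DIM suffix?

The DIM morpheme has two allomorphs, [-gɛ] and [-kɛ].
By contrast the LOC suffix keeps its initial [k] throughout — that segment must be underlying.
The DIM suffix is therefore /-gɛ/ underlyingly, with post-vocalic devoicing: voiced stops become voiceless after a vowel.

/-gɛ/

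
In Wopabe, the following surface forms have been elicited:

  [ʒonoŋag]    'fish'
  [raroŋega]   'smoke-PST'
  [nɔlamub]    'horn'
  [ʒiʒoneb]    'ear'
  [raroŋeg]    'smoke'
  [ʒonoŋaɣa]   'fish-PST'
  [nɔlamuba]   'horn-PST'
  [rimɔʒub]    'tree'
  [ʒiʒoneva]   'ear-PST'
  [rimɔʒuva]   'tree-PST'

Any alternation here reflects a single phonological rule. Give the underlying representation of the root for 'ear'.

/ʒiʒonev/

'ear' shows [b] ~ [v] at the end of the stem ([ʒiʒoneb] vs [ʒiʒoneva]).
But 'horn' keeps [b] in both environments ([nɔlamub], [nɔlamuba]), so there is no rule changing /b/ to [v] before the PST suffix.
The underlying segment must be /v/; voiced fricatives become stops word-finally, yielding [b] there.
The underlying form of 'ear' is therefore /ʒiʒonev/.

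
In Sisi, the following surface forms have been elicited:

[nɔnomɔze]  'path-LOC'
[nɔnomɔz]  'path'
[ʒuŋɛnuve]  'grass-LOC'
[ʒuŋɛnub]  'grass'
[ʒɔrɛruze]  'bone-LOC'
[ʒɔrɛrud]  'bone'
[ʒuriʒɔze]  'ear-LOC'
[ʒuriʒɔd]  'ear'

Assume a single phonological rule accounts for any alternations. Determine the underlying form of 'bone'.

In [ʒɔrɛruze] and [ʒɔrɛrud] the final segment of 'bone' alternates: [z] ~ [d].
The stem 'path' ([nɔnomɔze], [nɔnomɔz]) shows [z] unchanged in both environments, so [z] cannot be basic with [d] derived in isolation.
Therefore /d/ is basic and [z] is derived by intervocalic spirantization (voiced stops become fricatives between vowels).
Hence 'bone' is /ʒɔrɛrud/ underlyingly.

/ʒɔrɛrud/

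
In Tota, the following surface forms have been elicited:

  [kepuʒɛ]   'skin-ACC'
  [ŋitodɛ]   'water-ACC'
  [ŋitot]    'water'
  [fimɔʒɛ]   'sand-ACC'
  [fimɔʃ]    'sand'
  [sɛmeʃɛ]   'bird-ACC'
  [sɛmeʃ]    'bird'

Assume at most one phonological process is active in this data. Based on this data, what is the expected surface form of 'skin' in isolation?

[kepuʃ]

'sand' shows [ʒ] ~ [ʃ] at the end of the stem ([fimɔʒɛ] vs [fimɔʃ]).
Compare 'bird', with invariant [ʃ] in [sɛmeʃɛ] and [sɛmeʃ]: an analysis with underlying /ʃ/ and a rule producing [ʒ] before the ACC suffix would wrongly predict alternation here too.
The underlying segment must be /ʒ/; voiced obstruents become voiceless word-finally, yielding [ʃ] there.
From [kepuʒɛ] the stem 'skin' is /kepuʒ/; word-finally this yields [kepuʃ].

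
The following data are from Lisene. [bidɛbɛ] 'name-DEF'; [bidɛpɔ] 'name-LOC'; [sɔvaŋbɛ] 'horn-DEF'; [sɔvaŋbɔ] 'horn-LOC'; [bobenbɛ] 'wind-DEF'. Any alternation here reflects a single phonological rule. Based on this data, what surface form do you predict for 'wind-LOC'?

The LOC suffix surfaces as [-bɔ] and [-pɔ], depending on the final segment of the stem.
By contrast the DEF suffix keeps its initial [b] throughout — that segment must be underlying.
The LOC suffix is therefore /-pɔ/ underlyingly, with post-nasal voicing: voiceless stops become voiced after a nasal.
After 'wind', which ends in a nasal, the suffix surfaces as [-bɔ], giving [bobenbɔ].

[bobenbɔ]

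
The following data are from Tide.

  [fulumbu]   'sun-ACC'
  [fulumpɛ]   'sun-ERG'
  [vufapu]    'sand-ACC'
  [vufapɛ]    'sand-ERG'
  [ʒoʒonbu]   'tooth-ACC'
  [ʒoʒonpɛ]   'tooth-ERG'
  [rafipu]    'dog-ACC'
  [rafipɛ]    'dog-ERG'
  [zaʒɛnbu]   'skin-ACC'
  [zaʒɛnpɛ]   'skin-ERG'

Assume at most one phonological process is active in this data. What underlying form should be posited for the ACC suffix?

The ACC morpheme has two allomorphs, [-bu] and [-pu].
By contrast the ERG suffix keeps its initial [p] throughout — that segment must be underlying.
The ACC suffix is therefore /-bu/ underlyingly, with post-vocalic devoicing: voiced stops become voiceless after a vowel.

/-bu/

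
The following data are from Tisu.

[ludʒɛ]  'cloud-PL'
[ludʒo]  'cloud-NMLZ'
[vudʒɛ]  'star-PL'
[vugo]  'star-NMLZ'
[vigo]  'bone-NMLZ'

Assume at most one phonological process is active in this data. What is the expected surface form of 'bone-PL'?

The stem for 'star' ends in [dʒ] in [vudʒɛ] but [g] in [vugo].
Compare 'cloud', with invariant [dʒ] in [ludʒɛ] and [ludʒo]: an analysis with underlying /dʒ/ and a rule producing [g] before the NMLZ suffix would wrongly predict alternation here too.
The alternation reflects palatalization before a front vowel: /g/ becomes palato-alveolar [dʒ] before a front vowel. /g/ is underlying.
From [vigo] the stem 'bone' is /vig/; before a front vowel this yields [vidʒɛ].

[vidʒɛ]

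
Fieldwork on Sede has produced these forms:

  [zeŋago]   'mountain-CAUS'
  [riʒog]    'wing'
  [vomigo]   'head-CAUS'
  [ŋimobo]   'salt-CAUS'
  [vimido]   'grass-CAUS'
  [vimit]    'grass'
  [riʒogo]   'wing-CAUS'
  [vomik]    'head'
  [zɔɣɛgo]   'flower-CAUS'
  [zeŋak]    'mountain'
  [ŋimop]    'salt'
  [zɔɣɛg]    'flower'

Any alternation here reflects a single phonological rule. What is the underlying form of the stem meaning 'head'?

/vomik/

'head' shows [k] ~ [g] at the end of the stem ([vomik] vs [vomigo]).
The stem 'wing' ([riʒog], [riʒogo]) shows [g] unchanged in both environments, so [g] cannot be basic with [k] derived in isolation.
The underlying segment must be /k/; voiceless stops become voiced between vowels, yielding [g] there.
So 'head' = /vomik/.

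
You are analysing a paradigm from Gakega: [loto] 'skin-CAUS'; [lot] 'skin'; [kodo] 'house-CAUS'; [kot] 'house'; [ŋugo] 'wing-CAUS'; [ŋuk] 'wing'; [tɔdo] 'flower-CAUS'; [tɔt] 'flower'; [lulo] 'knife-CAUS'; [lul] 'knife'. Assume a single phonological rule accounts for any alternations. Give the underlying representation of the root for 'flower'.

'flower' shows [d] ~ [t] at the end of the stem ([tɔdo] vs [tɔt]).
But 'skin' keeps [t] in both environments ([loto], [lot]), so there is no rule changing /t/ to [d] before the CAUS suffix.
So /d/ is underlying, and a rule of word-final obstruent devoicing — voiced obstruents become voiceless word-finally — gives [t].

/tɔd/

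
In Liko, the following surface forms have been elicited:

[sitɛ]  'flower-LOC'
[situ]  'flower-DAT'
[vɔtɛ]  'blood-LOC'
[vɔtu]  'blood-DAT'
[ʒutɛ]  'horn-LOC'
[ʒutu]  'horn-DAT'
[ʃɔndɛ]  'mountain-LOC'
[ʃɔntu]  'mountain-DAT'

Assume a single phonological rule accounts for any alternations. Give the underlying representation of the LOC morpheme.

/-dɛ/

The LOC suffix surfaces as [-dɛ] and [-tɛ], depending on the final segment of the stem.
The DAT suffix, which begins with [t], is invariant after every stem; so [t] is not altered by any rule here.
So the underlying form is /-dɛ/, and voiced stops become voiceless after a vowel.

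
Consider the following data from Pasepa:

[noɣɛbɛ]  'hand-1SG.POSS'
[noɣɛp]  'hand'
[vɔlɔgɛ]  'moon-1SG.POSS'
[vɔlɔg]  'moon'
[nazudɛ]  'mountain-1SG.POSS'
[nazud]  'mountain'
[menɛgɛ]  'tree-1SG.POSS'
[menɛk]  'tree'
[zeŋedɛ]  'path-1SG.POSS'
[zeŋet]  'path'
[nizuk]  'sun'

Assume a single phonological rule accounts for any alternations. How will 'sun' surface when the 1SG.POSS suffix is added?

[nizugɛ]

The stem for 'tree' ends in [g] in [menɛgɛ] but [k] in [menɛk].
Compare 'moon', with invariant [g] in [vɔlɔgɛ] and [vɔlɔg]: an analysis with underlying /g/ and a rule producing [k] in isolation would wrongly predict alternation here too.
Therefore /k/ is basic and [g] is derived by intervocalic voicing (voiceless stops become voiced between vowels).
From [nizuk] the stem 'sun' is /nizuk/; between vowels this yields [nizugɛ].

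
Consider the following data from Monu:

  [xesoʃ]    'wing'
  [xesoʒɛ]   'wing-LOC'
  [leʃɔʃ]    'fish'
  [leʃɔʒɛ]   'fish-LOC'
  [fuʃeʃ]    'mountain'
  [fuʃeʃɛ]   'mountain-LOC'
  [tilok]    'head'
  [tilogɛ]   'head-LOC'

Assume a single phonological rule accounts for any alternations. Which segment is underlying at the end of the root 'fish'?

'fish' shows [ʃ] ~ [ʒ] at the end of the stem ([leʃɔʃ] vs [leʃɔʒɛ]).
But 'mountain' keeps [ʃ] in both environments ([fuʃeʃ], [fuʃeʃɛ]), so there is no rule changing /ʃ/ to [ʒ] before the LOC suffix.
The alternation reflects word-final obstruent devoicing: voiced obstruents become voiceless word-finally. /ʒ/ is underlying.

/ʒ/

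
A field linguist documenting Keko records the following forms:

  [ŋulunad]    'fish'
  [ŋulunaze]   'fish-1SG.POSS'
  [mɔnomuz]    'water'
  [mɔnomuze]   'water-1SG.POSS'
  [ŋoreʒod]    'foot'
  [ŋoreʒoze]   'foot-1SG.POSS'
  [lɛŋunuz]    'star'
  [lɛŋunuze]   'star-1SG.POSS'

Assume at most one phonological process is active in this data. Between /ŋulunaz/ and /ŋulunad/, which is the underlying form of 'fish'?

/ŋulunad/

The stem for 'fish' ends in [d] in [ŋulunad] but [z] in [ŋulunaze].
Compare 'water', with invariant [z] in [mɔnomuz] and [mɔnomuze]: an analysis with underlying /z/ and a rule producing [d] in isolation would wrongly predict alternation here too.
The alternation reflects intervocalic spirantization: voiced stops become fricatives between vowels. /d/ is underlying.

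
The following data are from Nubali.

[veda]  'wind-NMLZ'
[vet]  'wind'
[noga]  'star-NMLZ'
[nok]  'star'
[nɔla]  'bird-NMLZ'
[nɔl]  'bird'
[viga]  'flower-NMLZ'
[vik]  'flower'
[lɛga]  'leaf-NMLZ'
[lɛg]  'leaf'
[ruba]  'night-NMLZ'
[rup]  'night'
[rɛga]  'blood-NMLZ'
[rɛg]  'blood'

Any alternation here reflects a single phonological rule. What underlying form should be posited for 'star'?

'star' shows [g] ~ [k] at the end of the stem ([noga] vs [nok]).
The stem 'blood' ([rɛga], [rɛg]) shows [g] unchanged in both environments, so [g] cannot be basic with [k] derived in isolation.
The alternation reflects intervocalic voicing: voiceless stops become voiced between vowels. /k/ is underlying.
The underlying form of 'star' is therefore /nok/.

/nok/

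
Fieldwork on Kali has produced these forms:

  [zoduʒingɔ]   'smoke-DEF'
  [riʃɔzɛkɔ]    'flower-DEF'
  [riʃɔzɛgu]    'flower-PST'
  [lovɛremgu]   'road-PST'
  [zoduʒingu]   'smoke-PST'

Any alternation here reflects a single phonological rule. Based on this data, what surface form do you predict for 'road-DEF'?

The DEF suffix surfaces as [-gɔ] and [-kɔ], depending on the final segment of the stem.
The PST suffix, which begins with [g], is invariant after every stem; so [g] is not altered by any rule here.
So the underlying form is /-kɔ/, and voiceless stops become voiced after a nasal.
After 'road', which ends in a nasal, the suffix surfaces as [-gɔ], giving [lovɛremgɔ].

[lovɛremgɔ]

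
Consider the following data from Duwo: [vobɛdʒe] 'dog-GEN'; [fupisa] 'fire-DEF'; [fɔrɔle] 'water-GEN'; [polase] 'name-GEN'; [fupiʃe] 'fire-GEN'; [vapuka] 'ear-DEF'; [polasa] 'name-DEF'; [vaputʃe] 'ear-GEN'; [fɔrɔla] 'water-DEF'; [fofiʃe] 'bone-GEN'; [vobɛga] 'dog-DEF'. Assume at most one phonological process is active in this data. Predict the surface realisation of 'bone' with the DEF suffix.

The stem for 'fire' ends in [ʃ] in [fupiʃe] but [s] in [fupisa].
If /s/ were underlying and a rule turned it into [ʃ] before the GEN suffix, 'name' would also alternate; but it has [s] in both [polase] and [polasa].
Therefore /ʃ/ is basic and [s] is derived by depalatalization (palato-alveolar /tʃ/, /dʒ/ and /ʃ/ become [k], [g] and [s] when no front vowel follows).
From [fofiʃe] the stem 'bone' is /fofiʃ/; when no front vowel follows this yields [fofisa].

[fofisa]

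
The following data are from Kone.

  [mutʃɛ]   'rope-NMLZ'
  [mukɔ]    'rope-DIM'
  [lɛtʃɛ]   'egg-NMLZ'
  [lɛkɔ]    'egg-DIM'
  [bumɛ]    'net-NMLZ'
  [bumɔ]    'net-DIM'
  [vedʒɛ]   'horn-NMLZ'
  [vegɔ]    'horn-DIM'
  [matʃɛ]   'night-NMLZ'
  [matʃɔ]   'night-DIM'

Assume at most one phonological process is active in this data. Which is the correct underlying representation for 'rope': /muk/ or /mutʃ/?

'rope' shows [tʃ] ~ [k] at the end of the stem ([mutʃɛ] vs [mukɔ]).
If /tʃ/ were underlying and a rule turned it into [k] before the DIM suffix, 'night' would also alternate; but it has [tʃ] in both [matʃɛ] and [matʃɔ].
The underlying segment must be /k/; /k/ and /g/ become palato-alveolar [tʃ] and [dʒ] before a front vowel, yielding [tʃ] there.

/muk/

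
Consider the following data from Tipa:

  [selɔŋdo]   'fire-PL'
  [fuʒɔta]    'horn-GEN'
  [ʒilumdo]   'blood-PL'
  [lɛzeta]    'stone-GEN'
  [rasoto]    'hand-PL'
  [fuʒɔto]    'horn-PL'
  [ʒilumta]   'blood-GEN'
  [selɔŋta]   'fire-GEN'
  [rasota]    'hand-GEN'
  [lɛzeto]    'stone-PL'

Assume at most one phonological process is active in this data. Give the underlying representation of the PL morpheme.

/-do/

The PL morpheme has two allomorphs, [-do] and [-to].
The GEN suffix, which begins with [t], is invariant after every stem; so [t] is not altered by any rule here.
The PL suffix is therefore /-do/ underlyingly, with post-vocalic devoicing: voiced stops become voiceless after a vowel.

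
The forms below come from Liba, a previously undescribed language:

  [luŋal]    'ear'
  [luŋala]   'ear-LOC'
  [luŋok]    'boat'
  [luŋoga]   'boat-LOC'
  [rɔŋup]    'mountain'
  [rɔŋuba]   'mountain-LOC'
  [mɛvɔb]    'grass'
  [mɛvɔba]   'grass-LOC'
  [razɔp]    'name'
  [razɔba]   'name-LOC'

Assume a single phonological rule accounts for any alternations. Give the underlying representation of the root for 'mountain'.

'mountain' shows [p] ~ [b] at the end of the stem ([rɔŋup] vs [rɔŋuba]).
But 'grass' keeps [b] in both environments ([mɛvɔb], [mɛvɔba]), so there is no rule changing /b/ to [p] in isolation.
Therefore /p/ is basic and [b] is derived by intervocalic voicing (voiceless stops become voiced between vowels).
The underlying form of 'mountain' is therefore /rɔŋup/.

/rɔŋup/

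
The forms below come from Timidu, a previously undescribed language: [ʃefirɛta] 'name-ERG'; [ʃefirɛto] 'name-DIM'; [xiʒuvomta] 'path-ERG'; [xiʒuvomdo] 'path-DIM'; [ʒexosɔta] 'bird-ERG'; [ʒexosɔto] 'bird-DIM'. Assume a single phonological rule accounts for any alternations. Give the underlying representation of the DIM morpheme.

The DIM morpheme has two allomorphs, [-do] and [-to].
By contrast the ERG suffix keeps its initial [t] throughout — that segment must be underlying.
So the underlying form is /-do/, and voiced stops become voiceless after a vowel.

/-do/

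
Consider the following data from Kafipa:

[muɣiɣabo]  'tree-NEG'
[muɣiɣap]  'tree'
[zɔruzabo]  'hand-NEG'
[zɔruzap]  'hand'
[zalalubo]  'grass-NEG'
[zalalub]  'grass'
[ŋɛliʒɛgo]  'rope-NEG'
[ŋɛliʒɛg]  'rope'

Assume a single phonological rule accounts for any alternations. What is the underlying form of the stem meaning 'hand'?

In [zɔruzabo] and [zɔruzap] the final segment of 'hand' alternates: [b] ~ [p].
The stem 'grass' ([zalalubo], [zalalub]) shows [b] unchanged in both environments, so [b] cannot be basic with [p] derived in isolation.
Therefore /p/ is basic and [b] is derived by intervocalic voicing (voiceless stops become voiced between vowels).

/zɔruzap/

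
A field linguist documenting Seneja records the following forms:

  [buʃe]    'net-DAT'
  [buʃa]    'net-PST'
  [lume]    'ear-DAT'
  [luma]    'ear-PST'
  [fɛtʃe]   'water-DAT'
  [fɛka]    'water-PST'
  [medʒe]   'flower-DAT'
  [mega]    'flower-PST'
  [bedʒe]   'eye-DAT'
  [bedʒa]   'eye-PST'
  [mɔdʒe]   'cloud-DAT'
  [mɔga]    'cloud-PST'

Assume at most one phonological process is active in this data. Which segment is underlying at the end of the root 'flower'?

/g/

In [medʒe] and [mega] the final segment of 'flower' alternates: [dʒ] ~ [g].
Compare 'eye', with invariant [dʒ] in [bedʒe] and [bedʒa]: an analysis with underlying /dʒ/ and a rule producing [g] before the PST suffix would wrongly predict alternation here too.
The underlying segment must be /g/; /k/ and /g/ become palato-alveolar [tʃ] and [dʒ] before a front vowel, yielding [dʒ] there.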